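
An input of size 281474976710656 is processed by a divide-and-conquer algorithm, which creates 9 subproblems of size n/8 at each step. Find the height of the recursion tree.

For divide and conquer with division factor 8:

Problem sizes at each level:
Level 0: 281474976710656
Level 1: 35184372088832
Level 2: 4398046511104
Level 3: 549755813888
Level 4: 68719476736
Level 5: 8589934592
Level 6: 1073741824
Level 7: 134217728
Level 8: 16777216
Level 9: 2097152
Level 10: 262144
Level 11: 32768
Level 12: 4096
Level 13: 512
Level 14: 64
Level 15: 8
Level 16: 1

The root is level 0 and the size-1 base case is level 16 (the tree spans levels 0 through 16, i.e. 17 levels counting the root), so the depth is the number of divisions: log_8(281474976710656) = 16

The recursion tree depth is log_8(281474976710656) = 16. At each level, the problem size is divided by 8, so it takes 16 divisions to reduce to a base case of size 1. The algorithm makes 9 recursive calls at each level.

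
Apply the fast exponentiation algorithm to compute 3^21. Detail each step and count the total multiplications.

Computing 3^21 by squaring (build up from 3^1; each line after the first costs one multiplication):

3^1 = 3
3^2 = (3^1)^2 = 3^2 = 9
3^4 = (3^2)^2 = 9^2 = 81
3^5 = 3 * 3^4 = 3 * 81 = 243
3^10 = (3^5)^2 = 243^2 = 59049
3^20 = (3^10)^2 = 59049^2 = 3486784401
3^21 = 3 * 3^20 = 3 * 3486784401 = 10460353203

Result: 10460353203
Multiplications needed: 6 (6 lines after 3^1)

3^21 = 10460353203. Using exponentiation by squaring, this requires 6 multiplications. The key idea: if the exponent is even, square the half-power; if odd, multiply by the base once.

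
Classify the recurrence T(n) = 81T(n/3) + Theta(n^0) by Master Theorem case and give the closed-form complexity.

Master Theorem for T(n) = 81T(n/3) + O(n^0):

a = 81, b = 3, c = 0
log_b(a) = log_3(81) = 4.0000

Case 1: c = 0 < log_3(81) = 4.0000
T(n) = O(n^(log_3 81)) = O(n^4)

For T(n) = 81T(n/3) + O(n^0): log_3(81) = 4.0000. This is Case 1 of the Master Theorem (c < log_b(a), work dominated by leaves), giving O(n^4).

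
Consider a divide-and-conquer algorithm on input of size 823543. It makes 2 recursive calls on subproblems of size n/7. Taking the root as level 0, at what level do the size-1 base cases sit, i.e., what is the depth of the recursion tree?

For divide and conquer with division factor 7:

Problem sizes at each level:
Level 0: 823543
Level 1: 117649
Level 2: 16807
Level 3: 2401
Level 4: 343
Level 5: 49
Level 6: 7
Level 7: 1

The root is level 0 and the size-1 base case is level 7 (the tree spans levels 0 through 7, i.e. 8 levels counting the root), so the depth is the number of divisions: log_7(823543) = 7

The recursion tree depth is log_7(823543) = 7. At each level, the problem size is divided by 7, so it takes 7 divisions to reduce to a base case of size 1. The algorithm makes 2 recursive calls at each level.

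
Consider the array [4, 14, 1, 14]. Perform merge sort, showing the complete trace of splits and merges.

Merge sort trace:

Split: [4, 14, 1, 14] -> [4, 14] and [1, 14]
  Split: [4, 14] -> [4] and [14]
  Merge: [4] + [14] -> [4, 14]
  Split: [1, 14] -> [1] and [14]
  Merge: [1] + [14] -> [1, 14]
Merge: [4, 14] + [1, 14] -> [1, 4, 14, 14]

Final sorted array: [1, 4, 14, 14]

The merge sort proceeds by recursively splitting the array and merging sorted halves.
After all merges, the sorted array is [1, 4, 14, 14].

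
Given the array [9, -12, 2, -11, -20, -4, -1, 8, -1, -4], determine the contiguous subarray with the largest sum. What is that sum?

Using Kadane's algorithm on [9, -12, 2, -11, -20, -4, -1, 8, -1, -4]:

Scanning through the array:
Position 1 (value -12): max_ending_here = -3, max_so_far = 9
Position 2 (value 2): max_ending_here = 2, max_so_far = 9
Position 3 (value -11): max_ending_here = -9, max_so_far = 9
Position 4 (value -20): max_ending_here = -20, max_so_far = 9
Position 5 (value -4): max_ending_here = -4, max_so_far = 9
Position 6 (value -1): max_ending_here = -1, max_so_far = 9
Position 7 (value 8): max_ending_here = 8, max_so_far = 9
Position 8 (value -1): max_ending_here = 7, max_so_far = 9
Position 9 (value -4): max_ending_here = 3, max_so_far = 9

Maximum subarray: [9]
Maximum sum: 9

The maximum subarray is [9] with sum 9. This subarray runs from index 0 to index 0.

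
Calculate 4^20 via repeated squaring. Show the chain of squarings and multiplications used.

Computing 4^20 by squaring (build up from 4^1; each line after the first costs one multiplication):

4^1 = 4
4^2 = (4^1)^2 = 4^2 = 16
4^4 = (4^2)^2 = 16^2 = 256
4^5 = 4 * 4^4 = 4 * 256 = 1024
4^10 = (4^5)^2 = 1024^2 = 1048576
4^20 = (4^10)^2 = 1048576^2 = 1099511627776

Result: 1099511627776
Multiplications needed: 5 (5 lines after 4^1)

4^20 = 1099511627776. Using exponentiation by squaring, this requires 5 multiplications. The key idea: if the exponent is even, square the half-power; if odd, multiply by the base once.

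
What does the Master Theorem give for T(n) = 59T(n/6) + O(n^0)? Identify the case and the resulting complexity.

Master Theorem for T(n) = 59T(n/6) + O(n^0):

a = 59, b = 6, c = 0
log_b(a) = log_6(59) = 2.2757

Case 1: c = 0 < log_6(59) = 2.2757
T(n) = O(n^(log_6 59))

For T(n) = 59T(n/6) + O(n^0): log_6(59) = 2.2757. This is Case 1 of the Master Theorem (c < log_b(a), work dominated by leaves), giving O(n^(log_6 59)).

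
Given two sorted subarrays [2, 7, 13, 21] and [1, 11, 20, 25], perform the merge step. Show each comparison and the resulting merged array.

Merging process:

Compare 2 vs 1: take 1 from right. Merged: [1]
Compare 2 vs 11: take 2 from left. Merged: [1, 2]
Compare 7 vs 11: take 7 from left. Merged: [1, 2, 7]
Compare 13 vs 11: take 11 from right. Merged: [1, 2, 7, 11]
Compare 13 vs 20: take 13 from left. Merged: [1, 2, 7, 11, 13]
Compare 21 vs 20: take 20 from right. Merged: [1, 2, 7, 11, 13, 20]
Compare 21 vs 25: take 21 from left. Merged: [1, 2, 7, 11, 13, 20, 21]
Append remaining from right: [25]. Merged: [1, 2, 7, 11, 13, 20, 21, 25]

Final merged array: [1, 2, 7, 11, 13, 20, 21, 25]
Total comparisons: 7

The merged array is [1, 2, 7, 11, 13, 20, 21, 25], requiring 7 comparisons. The merge step runs in O(n) time where n is the total number of elements.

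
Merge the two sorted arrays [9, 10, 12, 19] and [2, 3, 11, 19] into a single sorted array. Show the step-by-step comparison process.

Merging process:

Compare 9 vs 2: take 2 from right. Merged: [2]
Compare 9 vs 3: take 3 from right. Merged: [2, 3]
Compare 9 vs 11: take 9 from left. Merged: [2, 3, 9]
Compare 10 vs 11: take 10 from left. Merged: [2, 3, 9, 10]
Compare 12 vs 11: take 11 from right. Merged: [2, 3, 9, 10, 11]
Compare 12 vs 19: take 12 from left. Merged: [2, 3, 9, 10, 11, 12]
Compare 19 vs 19: take 19 from left. Merged: [2, 3, 9, 10, 11, 12, 19]
Append remaining from right: [19]. Merged: [2, 3, 9, 10, 11, 12, 19, 19]

Final merged array: [2, 3, 9, 10, 11, 12, 19, 19]
Total comparisons: 7

The merged array is [2, 3, 9, 10, 11, 12, 19, 19], requiring 7 comparisons. The merge step runs in O(n) time where n is the total number of elements.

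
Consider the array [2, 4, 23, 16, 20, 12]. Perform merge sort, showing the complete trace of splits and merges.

Merge sort trace:

Split: [2, 4, 23, 16, 20, 12] -> [2, 4, 23] and [16, 20, 12]
  Split: [2, 4, 23] -> [2] and [4, 23]
    Split: [4, 23] -> [4] and [23]
    Merge: [4] + [23] -> [4, 23]
  Merge: [2] + [4, 23] -> [2, 4, 23]
  Split: [16, 20, 12] -> [16] and [20, 12]
    Split: [20, 12] -> [20] and [12]
    Merge: [20] + [12] -> [12, 20]
  Merge: [16] + [12, 20] -> [12, 16, 20]
Merge: [2, 4, 23] + [12, 16, 20] -> [2, 4, 12, 16, 20, 23]

Final sorted array: [2, 4, 12, 16, 20, 23]

The merge sort proceeds by recursively splitting the array and merging sorted halves.
After all merges, the sorted array is [2, 4, 12, 16, 20, 23].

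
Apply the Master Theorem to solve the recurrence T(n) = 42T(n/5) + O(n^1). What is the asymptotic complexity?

Master Theorem for T(n) = 42T(n/5) + O(n^1):

a = 42, b = 5, c = 1
log_b(a) = log_5(42) = 2.3223

Case 1: c = 1 < log_5(42) = 2.3223
T(n) = O(n^(log_5 42))

For T(n) = 42T(n/5) + O(n^1): log_5(42) = 2.3223. This is Case 1 of the Master Theorem (c < log_b(a), work dominated by leaves), giving O(n^(log_5 42)).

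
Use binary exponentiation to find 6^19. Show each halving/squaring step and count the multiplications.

Computing 6^19 by squaring (build up from 6^1; each line after the first costs one multiplication):

6^1 = 6
6^2 = (6^1)^2 = 6^2 = 36
6^4 = (6^2)^2 = 36^2 = 1296
6^8 = (6^4)^2 = 1296^2 = 1679616
6^9 = 6 * 6^8 = 6 * 1679616 = 10077696
6^18 = (6^9)^2 = 10077696^2 = 101559956668416
6^19 = 6 * 6^18 = 6 * 101559956668416 = 609359740010496

Result: 609359740010496
Multiplications needed: 6 (6 lines after 6^1)

6^19 = 609359740010496. Using exponentiation by squaring, this requires 6 multiplications. The key idea: if the exponent is even, square the half-power; if odd, multiply by the base once.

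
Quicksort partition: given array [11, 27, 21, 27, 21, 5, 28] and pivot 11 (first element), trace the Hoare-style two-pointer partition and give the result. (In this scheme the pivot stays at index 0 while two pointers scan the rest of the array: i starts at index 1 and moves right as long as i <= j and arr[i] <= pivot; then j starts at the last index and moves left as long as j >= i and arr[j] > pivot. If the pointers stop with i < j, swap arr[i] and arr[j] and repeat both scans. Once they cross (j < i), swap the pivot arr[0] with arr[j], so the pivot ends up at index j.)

Hoare-style two-pointer partition with pivot = 11:

Initial array: [11, 27, 21, 27, 21, 5, 28]

Pointers start at i = 1, j = 6.
i stops at index 1 (arr[1]=27 > 11), j stops at index 5 (arr[5]=5 <= 11): swap arr[1] and arr[5], array becomes [11, 5, 21, 27, 21, 27, 28]
i ends at 2, j ends at 1: the pointers have crossed (j < i), so scanning stops.

Swap pivot arr[0] with arr[1] to place pivot at position 1: [5, 11, 21, 27, 21, 27, 28]
Pivot position: 1

After partitioning with pivot 11, the array becomes [5, 11, 21, 27, 21, 27, 28]. The pivot is placed at index 1. All elements to the left of the pivot are <= 11, and all elements to the right are > 11.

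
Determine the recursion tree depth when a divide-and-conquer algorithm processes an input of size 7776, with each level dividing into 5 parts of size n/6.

For divide and conquer with division factor 6:

Problem sizes at each level:
Level 0: 7776
Level 1: 1296
Level 2: 216
Level 3: 36
Level 4: 6
Level 5: 1

The root is level 0 and the size-1 base case is level 5 (the tree spans levels 0 through 5, i.e. 6 levels counting the root), so the depth is the number of divisions: log_6(7776) = 5

The recursion tree depth is log_6(7776) = 5. At each level, the problem size is divided by 6, so it takes 5 divisions to reduce to a base case of size 1. The algorithm makes 5 recursive calls at each level.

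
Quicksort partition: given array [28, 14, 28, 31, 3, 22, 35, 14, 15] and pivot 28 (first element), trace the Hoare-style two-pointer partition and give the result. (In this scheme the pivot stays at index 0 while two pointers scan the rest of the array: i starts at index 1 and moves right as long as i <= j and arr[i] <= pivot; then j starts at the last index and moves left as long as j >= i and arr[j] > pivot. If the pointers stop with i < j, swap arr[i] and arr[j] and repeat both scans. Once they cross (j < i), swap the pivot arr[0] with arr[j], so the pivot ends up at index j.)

Hoare-style two-pointer partition with pivot = 28:

Initial array: [28, 14, 28, 31, 3, 22, 35, 14, 15]

Pointers start at i = 1, j = 8.
i stops at index 3 (arr[3]=31 > 28), j stops at index 8 (arr[8]=15 <= 28): swap arr[3] and arr[8], array becomes [28, 14, 28, 15, 3, 22, 35, 14, 31]
i stops at index 6 (arr[6]=35 > 28), j stops at index 7 (arr[7]=14 <= 28): swap arr[6] and arr[7], array becomes [28, 14, 28, 15, 3, 22, 14, 35, 31]
i ends at 7, j ends at 6: the pointers have crossed (j < i), so scanning stops.

Swap pivot arr[0] with arr[6] to place pivot at position 6: [14, 14, 28, 15, 3, 22, 28, 35, 31]
Pivot position: 6

After partitioning with pivot 28, the array becomes [14, 14, 28, 15, 3, 22, 28, 35, 31]. The pivot is placed at index 6. All elements to the left of the pivot are <= 28, and all elements to the right are > 28.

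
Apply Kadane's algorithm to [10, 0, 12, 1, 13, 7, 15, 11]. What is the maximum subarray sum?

Using Kadane's algorithm on [10, 0, 12, 1, 13, 7, 15, 11]:

Scanning through the array:
Position 1 (value 0): max_ending_here = 10, max_so_far = 10
Position 2 (value 12): max_ending_here = 22, max_so_far = 22
Position 3 (value 1): max_ending_here = 23, max_so_far = 23
Position 4 (value 13): max_ending_here = 36, max_so_far = 36
Position 5 (value 7): max_ending_here = 43, max_so_far = 43
Position 6 (value 15): max_ending_here = 58, max_so_far = 58
Position 7 (value 11): max_ending_here = 69, max_so_far = 69

Maximum subarray: [10, 0, 12, 1, 13, 7, 15, 11]
Maximum sum: 69

The maximum subarray is [10, 0, 12, 1, 13, 7, 15, 11] with sum 69. This subarray runs from index 0 to index 7.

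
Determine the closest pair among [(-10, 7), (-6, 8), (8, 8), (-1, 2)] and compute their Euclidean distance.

Computing all pairwise distances among 4 points:

d((-10, 7), (-6, 8)) = 4.1231 <-- minimum
d((-10, 7), (8, 8)) = 18.0278
d((-10, 7), (-1, 2)) = 10.2956
d((-6, 8), (8, 8)) = 14.0
d((-6, 8), (-1, 2)) = 7.8102
d((8, 8), (-1, 2)) = 10.8167

Closest pair: (-10, 7) and (-6, 8) with distance 4.1231

The closest pair is (-10, 7) and (-6, 8) with Euclidean distance 4.1231. For 4 points, brute-force pairwise comparison is shown above. For large n, the divide-and-conquer algorithm (sort by x, recurse on halves, check the dividing strip) achieves O(n log n).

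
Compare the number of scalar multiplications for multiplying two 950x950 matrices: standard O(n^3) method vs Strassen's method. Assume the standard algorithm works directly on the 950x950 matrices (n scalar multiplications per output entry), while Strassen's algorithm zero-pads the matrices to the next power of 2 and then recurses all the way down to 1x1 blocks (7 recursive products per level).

Matrix multiplication for 950x950 matrices:

Strassen's algorithm requires power-of-2 dimensions. Pad 950x950 to 1024x1024 (next power of 2).

Standard algorithm: 950^3 = 857375000 multiplications
Strassen's algorithm: 7^(log2(1024)) = 7^10 = 282475249 multiplications
Savings: 857375000 - 282475249 = 574899751 multiplications

Standard: 857375000 multiplications (950^3). Strassen: 282475249 multiplications (7^10, after padding to 1024x1024). Strassen reduces 8 recursive multiplications to 7 at each level.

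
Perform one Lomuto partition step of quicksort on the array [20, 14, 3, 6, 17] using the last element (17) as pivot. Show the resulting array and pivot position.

Lomuto partition with pivot = 17:

Initial array: [20, 14, 3, 6, 17]

arr[0]=20 > 17: no swap
arr[1]=14 <= 17: swap with position 0, array becomes [14, 20, 3, 6, 17]
arr[2]=3 <= 17: swap with position 1, array becomes [14, 3, 20, 6, 17]
arr[3]=6 <= 17: swap with position 2, array becomes [14, 3, 6, 20, 17]

Place pivot at position 3: [14, 3, 6, 17, 20]
Pivot position: 3

After partitioning with pivot 17, the array becomes [14, 3, 6, 17, 20]. The pivot is placed at index 3. All elements to the left of the pivot are <= 17, and all elements to the right are > 17.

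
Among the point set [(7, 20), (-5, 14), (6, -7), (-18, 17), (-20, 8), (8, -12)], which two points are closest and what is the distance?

Computing all pairwise distances among 6 points:

d((7, 20), (-5, 14)) = 13.4164
d((7, 20), (6, -7)) = 27.0185
d((7, 20), (-18, 17)) = 25.1794
d((7, 20), (-20, 8)) = 29.5466
d((7, 20), (8, -12)) = 32.0156
d((-5, 14), (6, -7)) = 23.7065
d((-5, 14), (-18, 17)) = 13.3417
d((-5, 14), (-20, 8)) = 16.1555
d((-5, 14), (8, -12)) = 29.0689
d((6, -7), (-18, 17)) = 33.9411
d((6, -7), (-20, 8)) = 30.0167
d((6, -7), (8, -12)) = 5.3852 <-- minimum
d((-18, 17), (-20, 8)) = 9.2195
d((-18, 17), (8, -12)) = 38.9487
d((-20, 8), (8, -12)) = 34.4093

Closest pair: (6, -7) and (8, -12) with distance 5.3852

The closest pair is (6, -7) and (8, -12) with Euclidean distance 5.3852. For 6 points, brute-force pairwise comparison is shown above. For large n, the divide-and-conquer algorithm (sort by x, recurse on halves, check the dividing strip) achieves O(n log n).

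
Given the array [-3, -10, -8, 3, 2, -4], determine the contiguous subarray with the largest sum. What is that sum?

Using Kadane's algorithm on [-3, -10, -8, 3, 2, -4]:

Scanning through the array:
Position 1 (value -10): max_ending_here = -10, max_so_far = -3
Position 2 (value -8): max_ending_here = -8, max_so_far = -3
Position 3 (value 3): max_ending_here = 3, max_so_far = 3
Position 4 (value 2): max_ending_here = 5, max_so_far = 5
Position 5 (value -4): max_ending_here = 1, max_so_far = 5

Maximum subarray: [3, 2]
Maximum sum: 5

The maximum subarray is [3, 2] with sum 5. This subarray runs from index 3 to index 4.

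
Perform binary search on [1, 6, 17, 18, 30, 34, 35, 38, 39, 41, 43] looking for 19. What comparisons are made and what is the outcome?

Binary search for 19 in [1, 6, 17, 18, 30, 34, 35, 38, 39, 41, 43]:

lo=0, hi=10, mid=5, arr[mid]=34 -> 34 > 19, search left half
lo=0, hi=4, mid=2, arr[mid]=17 -> 17 < 19, search right half
lo=3, hi=4, mid=3, arr[mid]=18 -> 18 < 19, search right half
lo=4, hi=4, mid=4, arr[mid]=30 -> 30 > 19, search left half
lo=4 > hi=3, target 19 not found

Binary search determines that 19 is not in the array after 4 comparisons. The search space was exhausted without finding the target.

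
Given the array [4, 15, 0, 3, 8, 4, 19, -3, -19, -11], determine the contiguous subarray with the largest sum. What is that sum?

Using Kadane's algorithm on [4, 15, 0, 3, 8, 4, 19, -3, -19, -11]:

Scanning through the array:
Position 1 (value 15): max_ending_here = 19, max_so_far = 19
Position 2 (value 0): max_ending_here = 19, max_so_far = 19
Position 3 (value 3): max_ending_here = 22, max_so_far = 22
Position 4 (value 8): max_ending_here = 30, max_so_far = 30
Position 5 (value 4): max_ending_here = 34, max_so_far = 34
Position 6 (value 19): max_ending_here = 53, max_so_far = 53
Position 7 (value -3): max_ending_here = 50, max_so_far = 53
Position 8 (value -19): max_ending_here = 31, max_so_far = 53
Position 9 (value -11): max_ending_here = 20, max_so_far = 53

Maximum subarray: [4, 15, 0, 3, 8, 4, 19]
Maximum sum: 53

The maximum subarray is [4, 15, 0, 3, 8, 4, 19] with sum 53. This subarray runs from index 0 to index 6.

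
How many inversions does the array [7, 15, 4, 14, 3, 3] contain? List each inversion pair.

Finding inversions in [7, 15, 4, 14, 3, 3]:

(0, 2): arr[0]=7 > arr[2]=4
(0, 4): arr[0]=7 > arr[4]=3
(0, 5): arr[0]=7 > arr[5]=3
(1, 2): arr[1]=15 > arr[2]=4
(1, 3): arr[1]=15 > arr[3]=14
(1, 4): arr[1]=15 > arr[4]=3
(1, 5): arr[1]=15 > arr[5]=3
(2, 4): arr[2]=4 > arr[4]=3
(2, 5): arr[2]=4 > arr[5]=3
(3, 4): arr[3]=14 > arr[4]=3
(3, 5): arr[3]=14 > arr[5]=3

Total inversions: 11

The array has 11 inversion(s): (0,2), (0,4), (0,5), (1,2), (1,3), (1,4), (1,5), (2,4), (2,5), (3,4), (3,5). Each pair (i,j) satisfies i < j and arr[i] > arr[j].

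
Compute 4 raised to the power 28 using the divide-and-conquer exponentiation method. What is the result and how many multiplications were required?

Computing 4^28 by squaring (build up from 4^1; each line after the first costs one multiplication):

4^1 = 4
4^2 = (4^1)^2 = 4^2 = 16
4^3 = 4 * 4^2 = 4 * 16 = 64
4^6 = (4^3)^2 = 64^2 = 4096
4^7 = 4 * 4^6 = 4 * 4096 = 16384
4^14 = (4^7)^2 = 16384^2 = 268435456
4^28 = (4^14)^2 = 268435456^2 = 72057594037927936

Result: 72057594037927936
Multiplications needed: 6 (6 lines after 4^1)

4^28 = 72057594037927936. Using exponentiation by squaring, this requires 6 multiplications. The key idea: if the exponent is even, square the half-power; if odd, multiply by the base once.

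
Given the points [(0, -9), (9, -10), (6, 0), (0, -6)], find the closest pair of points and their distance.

Computing all pairwise distances among 4 points:

d((0, -9), (9, -10)) = 9.0554
d((0, -9), (6, 0)) = 10.8167
d((0, -9), (0, -6)) = 3.0 <-- minimum
d((9, -10), (6, 0)) = 10.4403
d((9, -10), (0, -6)) = 9.8489
d((6, 0), (0, -6)) = 8.4853

Closest pair: (0, -9) and (0, -6) with distance 3.0

The closest pair is (0, -9) and (0, -6) with Euclidean distance 3.0. For 4 points, brute-force pairwise comparison is shown above. For large n, the divide-and-conquer algorithm (sort by x, recurse on halves, check the dividing strip) achieves O(n log n).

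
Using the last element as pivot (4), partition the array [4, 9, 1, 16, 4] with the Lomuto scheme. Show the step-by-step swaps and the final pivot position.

Lomuto partition with pivot = 4:

Initial array: [4, 9, 1, 16, 4]

arr[0]=4 <= 4: swap with position 0, array becomes [4, 9, 1, 16, 4]
arr[1]=9 > 4: no swap
arr[2]=1 <= 4: swap with position 1, array becomes [4, 1, 9, 16, 4]
arr[3]=16 > 4: no swap

Place pivot at position 2: [4, 1, 4, 16, 9]
Pivot position: 2

After partitioning with pivot 4, the array becomes [4, 1, 4, 16, 9]. The pivot is placed at index 2. All elements to the left of the pivot are <= 4, and all elements to the right are > 4.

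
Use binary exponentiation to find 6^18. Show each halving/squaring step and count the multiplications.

Computing 6^18 by squaring (build up from 6^1; each line after the first costs one multiplication):

6^1 = 6
6^2 = (6^1)^2 = 6^2 = 36
6^4 = (6^2)^2 = 36^2 = 1296
6^8 = (6^4)^2 = 1296^2 = 1679616
6^9 = 6 * 6^8 = 6 * 1679616 = 10077696
6^18 = (6^9)^2 = 10077696^2 = 101559956668416

Result: 101559956668416
Multiplications needed: 5 (5 lines after 6^1)

6^18 = 101559956668416. Using exponentiation by squaring, this requires 5 multiplications. The key idea: if the exponent is even, square the half-power; if odd, multiply by the base once.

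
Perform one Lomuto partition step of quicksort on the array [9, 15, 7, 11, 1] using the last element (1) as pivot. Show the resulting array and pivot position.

Lomuto partition with pivot = 1:

Initial array: [9, 15, 7, 11, 1]

arr[0]=9 > 1: no swap
arr[1]=15 > 1: no swap
arr[2]=7 > 1: no swap
arr[3]=11 > 1: no swap

Place pivot at position 0: [1, 15, 7, 11, 9]
Pivot position: 0

After partitioning with pivot 1, the array becomes [1, 15, 7, 11, 9]. The pivot is placed at index 0. All elements to the left of the pivot are <= 1, and all elements to the right are > 1.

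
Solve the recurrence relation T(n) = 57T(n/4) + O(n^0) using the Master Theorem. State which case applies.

Master Theorem for T(n) = 57T(n/4) + O(n^0):

a = 57, b = 4, c = 0
log_b(a) = log_4(57) = 2.9164

Case 1: c = 0 < log_4(57) = 2.9164
T(n) = O(n^(log_4 57))

For T(n) = 57T(n/4) + O(n^0): log_4(57) = 2.9164. This is Case 1 of the Master Theorem (c < log_b(a), work dominated by leaves), giving O(n^(log_4 57)).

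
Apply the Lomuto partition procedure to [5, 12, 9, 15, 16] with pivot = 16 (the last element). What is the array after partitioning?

Lomuto partition with pivot = 16:

Initial array: [5, 12, 9, 15, 16]

arr[0]=5 <= 16: swap with position 0, array becomes [5, 12, 9, 15, 16]
arr[1]=12 <= 16: swap with position 1, array becomes [5, 12, 9, 15, 16]
arr[2]=9 <= 16: swap with position 2, array becomes [5, 12, 9, 15, 16]
arr[3]=15 <= 16: swap with position 3, array becomes [5, 12, 9, 15, 16]

Place pivot at position 4: [5, 12, 9, 15, 16]
Pivot position: 4

After partitioning with pivot 16, the array becomes [5, 12, 9, 15, 16]. The pivot is placed at index 4. All elements to the left of the pivot are <= 16, and all elements to the right are > 16.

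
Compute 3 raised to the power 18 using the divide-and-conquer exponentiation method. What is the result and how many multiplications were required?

Computing 3^18 by squaring (build up from 3^1; each line after the first costs one multiplication):

3^1 = 3
3^2 = (3^1)^2 = 3^2 = 9
3^4 = (3^2)^2 = 9^2 = 81
3^8 = (3^4)^2 = 81^2 = 6561
3^9 = 3 * 3^8 = 3 * 6561 = 19683
3^18 = (3^9)^2 = 19683^2 = 387420489

Result: 387420489
Multiplications needed: 5 (5 lines after 3^1)

3^18 = 387420489. Using exponentiation by squaring, this requires 5 multiplications. The key idea: if the exponent is even, square the half-power; if odd, multiply by the base once.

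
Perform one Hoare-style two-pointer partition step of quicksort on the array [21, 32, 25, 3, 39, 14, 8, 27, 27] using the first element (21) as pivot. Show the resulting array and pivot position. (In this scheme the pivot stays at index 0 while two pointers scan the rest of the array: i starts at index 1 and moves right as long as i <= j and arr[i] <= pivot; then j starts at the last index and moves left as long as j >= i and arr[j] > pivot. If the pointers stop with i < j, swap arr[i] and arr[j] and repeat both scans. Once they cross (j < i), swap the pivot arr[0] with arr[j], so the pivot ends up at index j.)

Hoare-style two-pointer partition with pivot = 21:

Initial array: [21, 32, 25, 3, 39, 14, 8, 27, 27]

Pointers start at i = 1, j = 8.
i stops at index 1 (arr[1]=32 > 21), j stops at index 6 (arr[6]=8 <= 21): swap arr[1] and arr[6], array becomes [21, 8, 25, 3, 39, 14, 32, 27, 27]
i stops at index 2 (arr[2]=25 > 21), j stops at index 5 (arr[5]=14 <= 21): swap arr[2] and arr[5], array becomes [21, 8, 14, 3, 39, 25, 32, 27, 27]
i ends at 4, j ends at 3: the pointers have crossed (j < i), so scanning stops.

Swap pivot arr[0] with arr[3] to place pivot at position 3: [3, 8, 14, 21, 39, 25, 32, 27, 27]
Pivot position: 3

After partitioning with pivot 21, the array becomes [3, 8, 14, 21, 39, 25, 32, 27, 27]. The pivot is placed at index 3. All elements to the left of the pivot are <= 21, and all elements to the right are > 21.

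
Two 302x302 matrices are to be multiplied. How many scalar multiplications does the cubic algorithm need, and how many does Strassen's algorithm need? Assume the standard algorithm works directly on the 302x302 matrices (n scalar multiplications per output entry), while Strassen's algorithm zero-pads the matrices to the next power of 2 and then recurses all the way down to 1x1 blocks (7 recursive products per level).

Matrix multiplication for 302x302 matrices:

Strassen's algorithm requires power-of-2 dimensions. Pad 302x302 to 512x512 (next power of 2).

Standard algorithm: 302^3 = 27543608 multiplications
Strassen's algorithm: 7^(log2(512)) = 7^9 = 40353607 multiplications
Difference: 27543608 - 40353607 = -12809999 (Strassen uses MORE here due to padding overhead — for small or just-over-power-of-2 n, padding can outweigh the per-level savings)

Standard: 27543608 multiplications (302^3). Strassen: 40353607 multiplications (7^9, after padding to 512x512). Strassen reduces 8 recursive multiplications to 7 at each level.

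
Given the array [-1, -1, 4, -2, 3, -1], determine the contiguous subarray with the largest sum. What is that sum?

Using Kadane's algorithm on [-1, -1, 4, -2, 3, -1]:

Scanning through the array:
Position 1 (value -1): max_ending_here = -1, max_so_far = -1
Position 2 (value 4): max_ending_here = 4, max_so_far = 4
Position 3 (value -2): max_ending_here = 2, max_so_far = 4
Position 4 (value 3): max_ending_here = 5, max_so_far = 5
Position 5 (value -1): max_ending_here = 4, max_so_far = 5

Maximum subarray: [4, -2, 3]
Maximum sum: 5

The maximum subarray is [4, -2, 3] with sum 5. This subarray runs from index 2 to index 4.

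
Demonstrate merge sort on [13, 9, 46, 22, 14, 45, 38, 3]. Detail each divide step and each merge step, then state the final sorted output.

Merge sort trace:

Split: [13, 9, 46, 22, 14, 45, 38, 3] -> [13, 9, 46, 22] and [14, 45, 38, 3]
  Split: [13, 9, 46, 22] -> [13, 9] and [46, 22]
    Split: [13, 9] -> [13] and [9]
    Merge: [13] + [9] -> [9, 13]
    Split: [46, 22] -> [46] and [22]
    Merge: [46] + [22] -> [22, 46]
  Merge: [9, 13] + [22, 46] -> [9, 13, 22, 46]
  Split: [14, 45, 38, 3] -> [14, 45] and [38, 3]
    Split: [14, 45] -> [14] and [45]
    Merge: [14] + [45] -> [14, 45]
    Split: [38, 3] -> [38] and [3]
    Merge: [38] + [3] -> [3, 38]
  Merge: [14, 45] + [3, 38] -> [3, 14, 38, 45]
Merge: [9, 13, 22, 46] + [3, 14, 38, 45] -> [3, 9, 13, 14, 22, 38, 45, 46]

Final sorted array: [3, 9, 13, 14, 22, 38, 45, 46]

The merge sort proceeds by recursively splitting the array and merging sorted halves.
After all merges, the sorted array is [3, 9, 13, 14, 22, 38, 45, 46].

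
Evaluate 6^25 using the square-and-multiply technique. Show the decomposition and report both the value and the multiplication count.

Computing 6^25 by squaring (build up from 6^1; each line after the first costs one multiplication):

6^1 = 6
6^2 = (6^1)^2 = 6^2 = 36
6^3 = 6 * 6^2 = 6 * 36 = 216
6^6 = (6^3)^2 = 216^2 = 46656
6^12 = (6^6)^2 = 46656^2 = 2176782336
6^24 = (6^12)^2 = 2176782336^2 = 4738381338321616896
6^25 = 6 * 6^24 = 6 * 4738381338321616896 = 28430288029929701376

Result: 28430288029929701376
Multiplications needed: 6 (6 lines after 6^1)

6^25 = 28430288029929701376. Using exponentiation by squaring, this requires 6 multiplications. The key idea: if the exponent is even, square the half-power; if odd, multiply by the base once.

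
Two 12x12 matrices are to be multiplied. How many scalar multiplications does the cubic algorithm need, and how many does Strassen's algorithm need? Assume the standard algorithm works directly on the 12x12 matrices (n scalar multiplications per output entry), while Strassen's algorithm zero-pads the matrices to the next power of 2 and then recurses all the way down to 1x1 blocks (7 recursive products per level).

Matrix multiplication for 12x12 matrices:

Strassen's algorithm requires power-of-2 dimensions. Pad 12x12 to 16x16 (next power of 2).

Standard algorithm: 12^3 = 1728 multiplications
Strassen's algorithm: 7^(log2(16)) = 7^4 = 2401 multiplications
Difference: 1728 - 2401 = -673 (Strassen uses MORE here due to padding overhead — for small or just-over-power-of-2 n, padding can outweigh the per-level savings)

Standard: 1728 multiplications (12^3). Strassen: 2401 multiplications (7^4, after padding to 16x16). Strassen reduces 8 recursive multiplications to 7 at each level.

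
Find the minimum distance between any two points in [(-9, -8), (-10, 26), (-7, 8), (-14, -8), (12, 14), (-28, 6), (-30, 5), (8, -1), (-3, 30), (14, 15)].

Computing all pairwise distances among 10 points:

d((-9, -8), (-10, 26)) = 34.0147
d((-9, -8), (-7, 8)) = 16.1245
d((-9, -8), (-14, -8)) = 5.0
d((-9, -8), (12, 14)) = 30.4138
d((-9, -8), (-28, 6)) = 23.6008
d((-9, -8), (-30, 5)) = 24.6982
d((-9, -8), (8, -1)) = 18.3848
d((-9, -8), (-3, 30)) = 38.4708
d((-9, -8), (14, 15)) = 32.5269
d((-10, 26), (-7, 8)) = 18.2483
d((-10, 26), (-14, -8)) = 34.2345
d((-10, 26), (12, 14)) = 25.0599
d((-10, 26), (-28, 6)) = 26.9072
d((-10, 26), (-30, 5)) = 29.0
d((-10, 26), (8, -1)) = 32.45
d((-10, 26), (-3, 30)) = 8.0623
d((-10, 26), (14, 15)) = 26.4008
d((-7, 8), (-14, -8)) = 17.4642
d((-7, 8), (12, 14)) = 19.9249
d((-7, 8), (-28, 6)) = 21.095
d((-7, 8), (-30, 5)) = 23.1948
d((-7, 8), (8, -1)) = 17.4929
d((-7, 8), (-3, 30)) = 22.3607
d((-7, 8), (14, 15)) = 22.1359
d((-14, -8), (12, 14)) = 34.0588
d((-14, -8), (-28, 6)) = 19.799
d((-14, -8), (-30, 5)) = 20.6155
d((-14, -8), (8, -1)) = 23.0868
d((-14, -8), (-3, 30)) = 39.5601
d((-14, -8), (14, 15)) = 36.2353
d((12, 14), (-28, 6)) = 40.7922
d((12, 14), (-30, 5)) = 42.9535
d((12, 14), (8, -1)) = 15.5242
d((12, 14), (-3, 30)) = 21.9317
d((12, 14), (14, 15)) = 2.2361 <-- minimum
d((-28, 6), (-30, 5)) = 2.2361 <-- minimum
d((-28, 6), (8, -1)) = 36.6742
d((-28, 6), (-3, 30)) = 34.6554
d((-28, 6), (14, 15)) = 42.9535
d((-30, 5), (8, -1)) = 38.4708
d((-30, 5), (-3, 30)) = 36.7967
d((-30, 5), (14, 15)) = 45.1221
d((8, -1), (-3, 30)) = 32.8938
d((8, -1), (14, 15)) = 17.088
d((-3, 30), (14, 15)) = 22.6716

Minimum distance: 2.2361 (tie among 2 pairs: (12, 14) and (14, 15); (-28, 6) and (-30, 5))

The minimum Euclidean distance is 2.2361. There is a tie: 2 pairs achieve this minimum — (12, 14) and (14, 15); (-28, 6) and (-30, 5). Any of these is a valid closest pair. For 10 points, brute-force pairwise comparison is shown above. For large n, the divide-and-conquer algorithm (sort by x, recurse on halves, check the dividing strip) achieves O(n log n).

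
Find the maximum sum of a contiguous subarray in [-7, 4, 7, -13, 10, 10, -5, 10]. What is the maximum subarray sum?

Using Kadane's algorithm on [-7, 4, 7, -13, 10, 10, -5, 10]:

Scanning through the array:
Position 1 (value 4): max_ending_here = 4, max_so_far = 4
Position 2 (value 7): max_ending_here = 11, max_so_far = 11
Position 3 (value -13): max_ending_here = -2, max_so_far = 11
Position 4 (value 10): max_ending_here = 10, max_so_far = 11
Position 5 (value 10): max_ending_here = 20, max_so_far = 20
Position 6 (value -5): max_ending_here = 15, max_so_far = 20
Position 7 (value 10): max_ending_here = 25, max_so_far = 25

Maximum subarray: [10, 10, -5, 10]
Maximum sum: 25

The maximum subarray is [10, 10, -5, 10] with sum 25. This subarray runs from index 4 to index 7.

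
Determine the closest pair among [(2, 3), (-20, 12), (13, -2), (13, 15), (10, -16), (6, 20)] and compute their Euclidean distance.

Computing all pairwise distances among 6 points:

d((2, 3), (-20, 12)) = 23.7697
d((2, 3), (13, -2)) = 12.083
d((2, 3), (13, 15)) = 16.2788
d((2, 3), (10, -16)) = 20.6155
d((2, 3), (6, 20)) = 17.4642
d((-20, 12), (13, -2)) = 35.8469
d((-20, 12), (13, 15)) = 33.1361
d((-20, 12), (10, -16)) = 41.0366
d((-20, 12), (6, 20)) = 27.2029
d((13, -2), (13, 15)) = 17.0
d((13, -2), (10, -16)) = 14.3178
d((13, -2), (6, 20)) = 23.0868
d((13, 15), (10, -16)) = 31.1448
d((13, 15), (6, 20)) = 8.6023 <-- minimum
d((10, -16), (6, 20)) = 36.2215

Closest pair: (13, 15) and (6, 20) with distance 8.6023

The closest pair is (13, 15) and (6, 20) with Euclidean distance 8.6023. For 6 points, brute-force pairwise comparison is shown above. For large n, the divide-and-conquer algorithm (sort by x, recurse on halves, check the dividing strip) achieves O(n log n).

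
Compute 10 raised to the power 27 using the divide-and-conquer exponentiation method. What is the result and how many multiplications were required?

Computing 10^27 by squaring (build up from 10^1; each line after the first costs one multiplication):

10^1 = 10
10^2 = (10^1)^2 = 10^2 = 100
10^3 = 10 * 10^2 = 10 * 100 = 1000
10^6 = (10^3)^2 = 1000^2 = 1000000
10^12 = (10^6)^2 = 1000000^2 = 1000000000000
10^13 = 10 * 10^12 = 10 * 1000000000000 = 10000000000000
10^26 = (10^13)^2 = 10000000000000^2 = 100000000000000000000000000
10^27 = 10 * 10^26 = 10 * 100000000000000000000000000 = 1000000000000000000000000000

Result: 1000000000000000000000000000
Multiplications needed: 7 (7 lines after 10^1)

10^27 = 1000000000000000000000000000. Using exponentiation by squaring, this requires 7 multiplications. The key idea: if the exponent is even, square the half-power; if odd, multiply by the base once.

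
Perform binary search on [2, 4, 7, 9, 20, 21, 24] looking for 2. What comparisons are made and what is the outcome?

Binary search for 2 in [2, 4, 7, 9, 20, 21, 24]:

lo=0, hi=6, mid=3, arr[mid]=9 -> 9 > 2, search left half
lo=0, hi=2, mid=1, arr[mid]=4 -> 4 > 2, search left half
lo=0, hi=0, mid=0, arr[mid]=2 -> Found target at index 0!

Binary search finds 2 at index 0 after 3 comparisons. The search repeatedly halves the search space by comparing with the middle element.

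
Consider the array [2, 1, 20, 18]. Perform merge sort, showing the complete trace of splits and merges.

Merge sort trace:

Split: [2, 1, 20, 18] -> [2, 1] and [20, 18]
  Split: [2, 1] -> [2] and [1]
  Merge: [2] + [1] -> [1, 2]
  Split: [20, 18] -> [20] and [18]
  Merge: [20] + [18] -> [18, 20]
Merge: [1, 2] + [18, 20] -> [1, 2, 18, 20]

Final sorted array: [1, 2, 18, 20]

The merge sort proceeds by recursively splitting the array and merging sorted halves.
After all merges, the sorted array is [1, 2, 18, 20].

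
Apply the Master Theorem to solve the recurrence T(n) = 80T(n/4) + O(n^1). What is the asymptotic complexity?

Master Theorem for T(n) = 80T(n/4) + O(n^1):

a = 80, b = 4, c = 1
log_b(a) = log_4(80) = 3.1610

Case 1: c = 1 < log_4(80) = 3.1610
T(n) = O(n^(log_4 80))

For T(n) = 80T(n/4) + O(n^1): log_4(80) = 3.1610. This is Case 1 of the Master Theorem (c < log_b(a), work dominated by leaves), giving O(n^(log_4 80)).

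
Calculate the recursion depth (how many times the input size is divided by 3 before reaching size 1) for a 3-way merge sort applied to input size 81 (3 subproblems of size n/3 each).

For divide and conquer with division factor 3:

Problem sizes at each level:
Level 0: 81
Level 1: 27
Level 2: 9
Level 3: 3
Level 4: 1

The root is level 0 and the size-1 base case is level 4 (the tree spans levels 0 through 4, i.e. 5 levels counting the root), so the depth is the number of divisions: log_3(81) = 4

The recursion tree depth is log_3(81) = 4. At each level, the problem size is divided by 3, so it takes 4 divisions to reduce to a base case of size 1. The algorithm makes 3 recursive calls at each level.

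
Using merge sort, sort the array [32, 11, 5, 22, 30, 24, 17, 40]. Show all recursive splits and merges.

Merge sort trace:

Split: [32, 11, 5, 22, 30, 24, 17, 40] -> [32, 11, 5, 22] and [30, 24, 17, 40]
  Split: [32, 11, 5, 22] -> [32, 11] and [5, 22]
    Split: [32, 11] -> [32] and [11]
    Merge: [32] + [11] -> [11, 32]
    Split: [5, 22] -> [5] and [22]
    Merge: [5] + [22] -> [5, 22]
  Merge: [11, 32] + [5, 22] -> [5, 11, 22, 32]
  Split: [30, 24, 17, 40] -> [30, 24] and [17, 40]
    Split: [30, 24] -> [30] and [24]
    Merge: [30] + [24] -> [24, 30]
    Split: [17, 40] -> [17] and [40]
    Merge: [17] + [40] -> [17, 40]
  Merge: [24, 30] + [17, 40] -> [17, 24, 30, 40]
Merge: [5, 11, 22, 32] + [17, 24, 30, 40] -> [5, 11, 17, 22, 24, 30, 32, 40]

Final sorted array: [5, 11, 17, 22, 24, 30, 32, 40]

The merge sort proceeds by recursively splitting the array and merging sorted halves.
After all merges, the sorted array is [5, 11, 17, 22, 24, 30, 32, 40].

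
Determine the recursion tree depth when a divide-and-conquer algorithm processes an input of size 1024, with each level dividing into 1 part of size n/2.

For divide and conquer with division factor 2:

Problem sizes at each level:
Level 0: 1024
Level 1: 512
Level 2: 256
Level 3: 128
Level 4: 64
Level 5: 32
Level 6: 16
Level 7: 8
Level 8: 4
Level 9: 2
Level 10: 1

The root is level 0 and the size-1 base case is level 10 (the tree spans levels 0 through 10, i.e. 11 levels counting the root), so the depth is the number of divisions: log_2(1024) = 10

The recursion tree depth is log_2(1024) = 10. At each level, the problem size is divided by 2, so it takes 10 divisions to reduce to a base case of size 1. The algorithm makes 1 recursive call at each level.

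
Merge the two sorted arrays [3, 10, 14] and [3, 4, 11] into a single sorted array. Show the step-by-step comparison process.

Merging process:

Compare 3 vs 3: take 3 from left. Merged: [3]
Compare 10 vs 3: take 3 from right. Merged: [3, 3]
Compare 10 vs 4: take 4 from right. Merged: [3, 3, 4]
Compare 10 vs 11: take 10 from left. Merged: [3, 3, 4, 10]
Compare 14 vs 11: take 11 from right. Merged: [3, 3, 4, 10, 11]
Append remaining from left: [14]. Merged: [3, 3, 4, 10, 11, 14]

Final merged array: [3, 3, 4, 10, 11, 14]
Total comparisons: 5

The merged array is [3, 3, 4, 10, 11, 14], requiring 5 comparisons. The merge step runs in O(n) time where n is the total number of elements.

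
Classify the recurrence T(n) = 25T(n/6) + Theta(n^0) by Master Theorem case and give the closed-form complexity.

Master Theorem for T(n) = 25T(n/6) + O(n^0):

a = 25, b = 6, c = 0
log_b(a) = log_6(25) = 1.7965

Case 1: c = 0 < log_6(25) = 1.7965
T(n) = O(n^(log_6 25))

For T(n) = 25T(n/6) + O(n^0): log_6(25) = 1.7965. This is Case 1 of the Master Theorem (c < log_b(a), work dominated by leaves), giving O(n^(log_6 25)).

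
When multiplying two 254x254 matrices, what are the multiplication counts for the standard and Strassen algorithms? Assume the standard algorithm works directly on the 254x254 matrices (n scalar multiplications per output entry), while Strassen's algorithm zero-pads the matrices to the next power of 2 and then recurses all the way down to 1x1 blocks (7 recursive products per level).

Matrix multiplication for 254x254 matrices:

Strassen's algorithm requires power-of-2 dimensions. Pad 254x254 to 256x256 (next power of 2).

Standard algorithm: 254^3 = 16387064 multiplications
Strassen's algorithm: 7^(log2(256)) = 7^8 = 5764801 multiplications
Savings: 16387064 - 5764801 = 10622263 multiplications

Standard: 16387064 multiplications (254^3). Strassen: 5764801 multiplications (7^8, after padding to 256x256). Strassen reduces 8 recursive multiplications to 7 at each level.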